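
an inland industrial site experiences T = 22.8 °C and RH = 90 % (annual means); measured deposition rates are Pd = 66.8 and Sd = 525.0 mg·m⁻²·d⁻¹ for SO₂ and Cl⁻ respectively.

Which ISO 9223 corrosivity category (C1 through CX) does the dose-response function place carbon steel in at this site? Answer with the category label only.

CX

carbon steel: T>10 °C ⇒ hinge -0.054·(22.8−10) = -0.6912
  Pd branch = 1.77·Pd^0.52·e^(0.02·RH+f) = 47.69 μm/a
  Sd branch = 0.102·Sd^0.62·e^(0.033·RH+0.04·T) = 240.5 μm/a
  sum: 47.69 + 240.5 → r_corr = 288.1 μm/a
288 μm/a falls in (200, 700] for carbon steel → category CX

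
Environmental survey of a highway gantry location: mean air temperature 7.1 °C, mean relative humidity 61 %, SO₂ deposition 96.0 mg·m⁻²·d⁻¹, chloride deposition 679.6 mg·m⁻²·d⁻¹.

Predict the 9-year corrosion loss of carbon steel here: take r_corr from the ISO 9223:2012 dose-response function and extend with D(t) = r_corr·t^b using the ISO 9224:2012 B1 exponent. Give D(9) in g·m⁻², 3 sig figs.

D(9) = 2.46e+03 g·m⁻²

carbon steel: f(T) = +0.150·(T−10) [T≤10 °C] = -0.4350
  Pd branch = 1.77·Pd^0.52·e^(0.02·RH+f) = 41.66 μm/a
  Sd branch = 0.102·Sd^0.62·e^(0.033·RH+0.04·T) = 57.83 μm/a
  r_corr = 41.66 + 57.83 = 99.49 μm/a
ISO 9224: D(t) = r_corr · t^b with b = 0.523 (carbon steel, B1)
  D(9) = 99.49 × 9^0.523 = 99.49 × 3.156 = 313.9 μm
  Mass loss = 313.9 μm × 7.85 g/cm³ = 2464 g·m⁻²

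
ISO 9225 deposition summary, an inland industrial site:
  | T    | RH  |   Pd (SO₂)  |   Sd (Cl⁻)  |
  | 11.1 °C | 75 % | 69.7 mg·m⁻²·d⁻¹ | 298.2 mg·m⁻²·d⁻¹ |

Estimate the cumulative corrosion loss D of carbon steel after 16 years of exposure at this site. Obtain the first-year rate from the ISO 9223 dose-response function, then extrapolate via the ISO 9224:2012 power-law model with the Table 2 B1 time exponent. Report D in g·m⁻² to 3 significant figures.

carbon steel: temperature factor f = -0.054·(1.1) = -0.0594
  SO₂ term: 1.77·69.7^0.52·exp(0.02·75-0.0594) = 67.94
  Sd branch = 0.102·Sd^0.62·e^(0.033·RH+0.04·T) = 64.64 μm/a
  sum: 67.94 + 64.64 → r_corr = 132.6 μm/a
ISO 9224: D(t) = r_corr · t^b with b = 0.523 (carbon steel, B1)
  D(16) = 132.6 × 16^0.523 = 132.6 × 4.263 = 565.2 μm
  Mass loss = 565.2 μm × 7.85 g/cm³ = 4437 g·m⁻²

D(16) = 4.44e+03 g·m⁻²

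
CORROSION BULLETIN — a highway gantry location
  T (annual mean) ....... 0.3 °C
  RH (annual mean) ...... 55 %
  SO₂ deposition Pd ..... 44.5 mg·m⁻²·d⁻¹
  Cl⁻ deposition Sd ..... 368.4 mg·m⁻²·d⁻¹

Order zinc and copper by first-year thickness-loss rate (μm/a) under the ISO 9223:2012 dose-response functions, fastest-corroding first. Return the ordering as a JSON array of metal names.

zinc: temperature factor f = +0.038·(-9.7) = -0.3686
  Pd branch = 0.0129·Pd^0.44·e^(0.046·RH+f) = 0.595 μm/a
  Sd branch = 0.0175·Sd^0.57·e^(0.008·RH+0.085·T) = 0.8091 μm/a
  sum: 0.595 + 0.8091 → r_corr = 1.404 μm/a
copper: f(T) = +0.126·(T−10) [T≤10 °C] = -1.2222
  Pd branch = 0.0053·Pd^0.26·e^(0.059·RH+f) = 0.1075 μm/a
  Sd branch = 0.01025·Sd^0.27·e^(0.036·RH+0.049·T) = 0.3715 μm/a
  r_corr = 0.1075 + 0.3715 = 0.4789 μm/a
Ordering by μm/a: zinc (1.4) > copper (0.479)

["zinc", "copper"]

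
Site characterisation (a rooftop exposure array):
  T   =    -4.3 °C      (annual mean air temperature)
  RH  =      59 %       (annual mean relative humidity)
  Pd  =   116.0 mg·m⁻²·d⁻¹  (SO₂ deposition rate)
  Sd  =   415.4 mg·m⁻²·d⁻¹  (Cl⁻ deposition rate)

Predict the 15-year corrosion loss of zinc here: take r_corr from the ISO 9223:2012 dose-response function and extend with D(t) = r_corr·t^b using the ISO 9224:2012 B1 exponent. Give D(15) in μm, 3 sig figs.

zinc: T≤10 °C ⇒ hinge +0.038·(-4.3−10) = -0.5434
  Pd branch = 0.0129·Pd^0.44·e^(0.046·RH+f) = 0.9154 μm/a
  Cl⁻ term: 0.0175·415.4^0.57·exp(0.008·59+0.085·-4.3) = 0.6051
  sum: 0.9154 + 0.6051 → r_corr = 1.521 μm/a
Power-law: D(15) = r_corr · 15^0.813
  D(15) = 1.521 × 15^0.813 = 1.521 × 9.04 = 13.75 μm

D(15) = 13.7 μm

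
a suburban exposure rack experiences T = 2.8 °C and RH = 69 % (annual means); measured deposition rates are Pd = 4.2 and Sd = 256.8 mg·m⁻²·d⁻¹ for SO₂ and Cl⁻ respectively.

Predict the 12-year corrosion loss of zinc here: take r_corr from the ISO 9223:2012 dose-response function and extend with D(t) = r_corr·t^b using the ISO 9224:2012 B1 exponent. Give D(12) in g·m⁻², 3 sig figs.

zinc: f(T) = +0.038·(T−10) [T≤10 °C] = -0.2736
  Pd branch = 0.0129·Pd^0.44·e^(0.046·RH+f) = 0.441 μm/a
  Cl⁻ term: 0.0175·256.8^0.57·exp(0.008·69+0.085·2.8) = 0.9112
  sum: 0.441 + 0.9112 → r_corr = 1.352 μm/a
Power-law: D(12) = r_corr · 12^0.813
  D(12) = 1.352 × 12^0.813 = 1.352 × 7.54 = 10.2 μm
  Mass loss = 10.2 μm × 7.14 g/cm³ = 72.8 g·m⁻²

D(12) = 72.8 g·m⁻²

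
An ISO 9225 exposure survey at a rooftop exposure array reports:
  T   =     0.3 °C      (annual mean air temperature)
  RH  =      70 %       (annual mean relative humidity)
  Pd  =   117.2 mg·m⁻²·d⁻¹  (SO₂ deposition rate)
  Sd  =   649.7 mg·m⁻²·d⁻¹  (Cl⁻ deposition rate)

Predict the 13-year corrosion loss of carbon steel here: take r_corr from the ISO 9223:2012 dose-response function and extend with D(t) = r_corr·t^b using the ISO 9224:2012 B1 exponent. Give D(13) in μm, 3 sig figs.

carbon steel: T≤10 °C ⇒ hinge +0.150·(0.3−10) = -1.4550
  SO₂ term: 1.77·117.2^0.52·exp(0.02·70-1.4550) = 19.95
  Sd branch = 0.102·Sd^0.62·e^(0.033·RH+0.04·T) = 57.67 μm/a
  sum: 19.95 + 57.67 → r_corr = 77.61 μm/a
Long-term exponent b (ISO 9224 Table 2, B1) = 0.523
  D(13) = 77.61 × 13^0.523 = 77.61 × 3.825 = 296.8 μm

D(13) = 297 μm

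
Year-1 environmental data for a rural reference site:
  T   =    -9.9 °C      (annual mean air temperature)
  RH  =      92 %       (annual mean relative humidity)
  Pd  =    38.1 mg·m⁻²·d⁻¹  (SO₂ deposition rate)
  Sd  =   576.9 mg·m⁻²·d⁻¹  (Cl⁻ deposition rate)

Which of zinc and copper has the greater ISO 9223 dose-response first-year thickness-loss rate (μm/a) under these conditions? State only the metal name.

zinc

zinc: f(T) = +0.038·(T−10) [T≤10 °C] = -0.7562
  SO₂ term: 0.0129·38.1^0.44·exp(0.046·92-0.7562) = 2.069
  Cl⁻ term: 0.0175·576.9^0.57·exp(0.008·92+0.085·-9.9) = 0.5903
  r_corr = 2.069 + 0.5903 = 2.659 μm/a
copper: f(T) = +0.126·(T−10) [T≤10 °C] = -2.5074
  SO₂ term: 0.0053·38.1^0.26·exp(0.059·92-2.5074) = 0.2533
  Sd branch = 0.01025·Sd^0.27·e^(0.036·RH+0.049·T) = 0.9637 μm/a
  sum: 0.2533 + 0.9637 → r_corr = 1.217 μm/a
Ordering by μm/a: zinc (2.66) > copper (1.22)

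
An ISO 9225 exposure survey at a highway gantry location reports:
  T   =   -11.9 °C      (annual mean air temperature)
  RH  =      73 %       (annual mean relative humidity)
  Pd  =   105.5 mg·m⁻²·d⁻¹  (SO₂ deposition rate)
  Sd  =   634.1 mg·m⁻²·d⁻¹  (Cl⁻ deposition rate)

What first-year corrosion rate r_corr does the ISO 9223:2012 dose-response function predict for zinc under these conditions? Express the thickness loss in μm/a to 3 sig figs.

r_corr = 1.70 μm/a

zinc: T≤10 °C ⇒ hinge +0.038·(-11.9−10) = -0.8322
  sulphur-dioxide contribution → 1.252 μm/a
  chloride contribution → 0.4514 μm/a
  ⇒ r_corr(zinc) = 1.704 μm/a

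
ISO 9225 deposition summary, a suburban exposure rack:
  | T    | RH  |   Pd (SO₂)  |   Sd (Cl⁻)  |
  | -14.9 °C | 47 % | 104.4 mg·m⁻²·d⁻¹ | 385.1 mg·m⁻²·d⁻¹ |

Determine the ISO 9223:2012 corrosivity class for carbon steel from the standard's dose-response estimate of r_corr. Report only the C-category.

C2

carbon steel: T≤10 °C ⇒ hinge +0.150·(-14.9−10) = -3.7350
  sulphur-dioxide contribution → 1.213 μm/a
  chloride contribution → 10.63 μm/a
  ⇒ r_corr(carbon steel) = 11.84 μm/a
ISO 9223 Table 2 (carbon steel): 1.3 < 11.8 ≤ 25 μm/a ⇒ C2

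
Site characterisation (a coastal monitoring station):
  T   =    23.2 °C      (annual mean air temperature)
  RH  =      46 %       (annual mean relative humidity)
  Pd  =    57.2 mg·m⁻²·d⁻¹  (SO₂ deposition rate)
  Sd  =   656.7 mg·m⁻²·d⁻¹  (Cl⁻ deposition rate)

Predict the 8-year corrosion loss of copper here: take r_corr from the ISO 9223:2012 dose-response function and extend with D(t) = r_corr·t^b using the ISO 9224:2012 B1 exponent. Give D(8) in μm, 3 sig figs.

copper: temperature factor f = -0.080·(13.2) = -1.0560
  SO₂ term: 0.0053·57.2^0.26·exp(0.059·46-1.0560) = 0.07966
  Sd branch = 0.01025·Sd^0.27·e^(0.036·RH+0.049·T) = 0.9645 μm/a
  sum: 0.07966 + 0.9645 → r_corr = 1.044 μm/a
Long-term exponent b (ISO 9224 Table 2, B1) = 0.667
  D(8) = 1.044 × 8^0.667 = 1.044 × 4.003 = 4.18 μm

D(8) = 4.18 μm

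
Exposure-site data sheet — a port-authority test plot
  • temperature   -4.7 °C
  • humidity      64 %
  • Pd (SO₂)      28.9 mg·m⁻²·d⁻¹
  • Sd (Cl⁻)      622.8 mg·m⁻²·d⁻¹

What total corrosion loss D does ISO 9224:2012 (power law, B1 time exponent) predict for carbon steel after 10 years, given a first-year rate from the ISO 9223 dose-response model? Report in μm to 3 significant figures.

carbon steel: f(T) = +0.150·(T−10) [T≤10 °C] = -2.2050
  sulphur-dioxide contribution → 4.036 μm/a
  chloride contribution → 37.73 μm/a
  total first-year rate 41.77 μm/a
ISO 9224: D(t) = r_corr · t^b with b = 0.523 (carbon steel, B1)
  D(10) = 41.77 × 10^0.523 = 41.77 × 3.334 = 139.3 μm

D(10) = 139 μm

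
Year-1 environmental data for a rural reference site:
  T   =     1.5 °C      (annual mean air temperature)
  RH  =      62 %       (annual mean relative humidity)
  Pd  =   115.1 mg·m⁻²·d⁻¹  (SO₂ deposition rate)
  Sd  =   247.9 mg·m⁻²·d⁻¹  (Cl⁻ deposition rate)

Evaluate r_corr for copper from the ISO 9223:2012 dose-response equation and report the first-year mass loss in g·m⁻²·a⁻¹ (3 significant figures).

copper: T≤10 °C ⇒ hinge +0.126·(1.5−10) = -1.0710
  SO₂ term: 0.0053·115.1^0.26·exp(0.059·62-1.0710) = 0.2419
  Cl⁻ term: 0.01025·247.9^0.27·exp(0.036·62+0.049·1.5) = 0.4555
  r_corr = 0.2419 + 0.4555 = 0.6974 μm/a
Convert to mass loss: 0.6974 μm/a × 8.96 g/cm³ = 6.248 g·m⁻²·a⁻¹

r_corr = 6.25 g·m⁻²·a⁻¹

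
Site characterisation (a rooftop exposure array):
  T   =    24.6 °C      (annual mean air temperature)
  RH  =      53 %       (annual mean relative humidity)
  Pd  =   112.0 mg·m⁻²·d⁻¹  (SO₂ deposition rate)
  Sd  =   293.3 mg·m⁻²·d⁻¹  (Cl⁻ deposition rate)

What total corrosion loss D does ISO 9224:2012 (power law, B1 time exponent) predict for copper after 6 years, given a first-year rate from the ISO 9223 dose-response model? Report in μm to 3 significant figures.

D(6) = 3.96 μm

copper: temperature factor f = -0.080·(14.6) = -1.1680
  Pd branch = 0.0053·Pd^0.26·e^(0.059·RH+f) = 0.1282 μm/a
  Sd branch = 0.01025·Sd^0.27·e^(0.036·RH+0.049·T) = 1.069 μm/a
  r_corr = 0.1282 + 1.069 = 1.197 μm/a
Long-term exponent b (ISO 9224 Table 2, B1) = 0.667
  D(6) = 1.197 × 6^0.667 = 1.197 × 3.304 = 3.956 μm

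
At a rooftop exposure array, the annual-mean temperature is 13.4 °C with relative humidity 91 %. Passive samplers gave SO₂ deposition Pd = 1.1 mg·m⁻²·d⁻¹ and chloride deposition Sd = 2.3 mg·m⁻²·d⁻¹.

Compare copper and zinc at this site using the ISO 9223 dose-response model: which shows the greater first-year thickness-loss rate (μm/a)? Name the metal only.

copper: f(T) = -0.080·(T−10) [T>10 °C] = -0.2720
  SO₂ term: 0.0053·1.1^0.26·exp(0.059·91-0.2720) = 0.8885
  Cl⁻ term: 0.01025·2.3^0.27·exp(0.036·91+0.049·13.4) = 0.6551
  r_corr = 0.8885 + 0.6551 = 1.544 μm/a
zinc: f(T) = -0.071·(T−10) [T>10 °C] = -0.2414
  SO₂ term: 0.0129·1.1^0.44·exp(0.046·91-0.2414) = 0.6949
  Sd branch = 0.0175·Sd^0.57·e^(0.008·RH+0.085·T) = 0.182 μm/a
  r_corr = 0.6949 + 0.182 = 0.8769 μm/a
Ordering by μm/a: copper (1.54) > zinc (0.877)

copper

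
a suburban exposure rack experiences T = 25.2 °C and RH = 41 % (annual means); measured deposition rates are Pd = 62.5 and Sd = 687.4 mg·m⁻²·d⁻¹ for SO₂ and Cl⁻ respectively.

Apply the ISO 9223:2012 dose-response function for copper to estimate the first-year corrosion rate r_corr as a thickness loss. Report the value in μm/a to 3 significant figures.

r_corr = 0.951 μm/a

copper: T>10 °C ⇒ hinge -0.080·(25.2−10) = -1.2160
  sulphur-dioxide contribution → 0.05172 μm/a
  chloride contribution → 0.8996 μm/a
  ⇒ r_corr(copper) = 0.9513 μm/a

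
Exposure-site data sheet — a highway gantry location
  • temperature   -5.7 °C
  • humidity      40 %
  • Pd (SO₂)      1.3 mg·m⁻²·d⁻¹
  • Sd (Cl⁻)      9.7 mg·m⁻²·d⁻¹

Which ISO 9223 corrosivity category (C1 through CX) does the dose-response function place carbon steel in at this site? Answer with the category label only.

C2

carbon steel: T≤10 °C ⇒ hinge +0.150·(-5.7−10) = -2.3550
  sulphur-dioxide contribution → 0.4284 μm/a
  chloride contribution → 1.244 μm/a
  ⇒ r_corr(carbon steel) = 1.672 μm/a
ISO 9223 Table 2 (carbon steel): 1.3 < 1.67 ≤ 25 μm/a ⇒ C2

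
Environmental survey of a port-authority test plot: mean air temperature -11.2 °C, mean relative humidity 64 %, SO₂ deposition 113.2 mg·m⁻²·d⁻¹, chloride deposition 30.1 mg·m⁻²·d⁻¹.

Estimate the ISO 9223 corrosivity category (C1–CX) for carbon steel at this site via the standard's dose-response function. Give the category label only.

carbon steel: temperature factor f = +0.150·(-21.2) = -3.1800
  SO₂ term: 1.77·113.2^0.52·exp(0.02·64-3.1800) = 3.096
  Sd branch = 0.102·Sd^0.62·e^(0.033·RH+0.04·T) = 4.446 μm/a
  r_corr = 3.096 + 4.446 = 7.542 μm/a
ISO 9223 Table 2 (carbon steel): 1.3 < 7.54 ≤ 25 μm/a ⇒ C2

C2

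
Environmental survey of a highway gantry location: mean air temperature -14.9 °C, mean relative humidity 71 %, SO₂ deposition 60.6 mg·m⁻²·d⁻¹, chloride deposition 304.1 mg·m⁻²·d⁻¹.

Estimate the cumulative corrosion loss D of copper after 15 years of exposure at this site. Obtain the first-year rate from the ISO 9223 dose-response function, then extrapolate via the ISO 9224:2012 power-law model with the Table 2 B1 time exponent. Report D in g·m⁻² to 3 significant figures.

D(15) = 18.7 g·m⁻²

copper: temperature factor f = +0.126·(-24.9) = -3.1374
  Pd branch = 0.0053·Pd^0.26·e^(0.059·RH+f) = 0.0441 μm/a
  Sd branch = 0.01025·Sd^0.27·e^(0.036·RH+0.049·T) = 0.2979 μm/a
  sum: 0.0441 + 0.2979 → r_corr = 0.342 μm/a
Power-law: D(15) = r_corr · 15^0.667
  D(15) = 0.342 × 15^0.667 = 0.342 × 6.088 = 2.082 μm
  Mass loss = 2.082 μm × 8.96 g/cm³ = 18.66 g·m⁻²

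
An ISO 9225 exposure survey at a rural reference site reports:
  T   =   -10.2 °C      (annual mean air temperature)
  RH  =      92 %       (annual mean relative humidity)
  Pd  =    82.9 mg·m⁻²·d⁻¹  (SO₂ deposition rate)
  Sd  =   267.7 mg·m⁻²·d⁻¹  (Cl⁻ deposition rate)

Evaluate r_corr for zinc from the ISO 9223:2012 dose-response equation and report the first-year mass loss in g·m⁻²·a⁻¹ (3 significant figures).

r_corr = 23.2 g·m⁻²·a⁻¹

zinc: f(T) = +0.038·(T−10) [T≤10 °C] = -0.7676
  SO₂ term: 0.0129·82.9^0.44·exp(0.046·92-0.7676) = 2.88
  Sd branch = 0.0175·Sd^0.57·e^(0.008·RH+0.085·T) = 0.3715 μm/a
  sum: 2.88 + 0.3715 → r_corr = 3.251 μm/a
Convert to mass loss: 3.251 μm/a × 7.14 g/cm³ = 23.21 g·m⁻²·a⁻¹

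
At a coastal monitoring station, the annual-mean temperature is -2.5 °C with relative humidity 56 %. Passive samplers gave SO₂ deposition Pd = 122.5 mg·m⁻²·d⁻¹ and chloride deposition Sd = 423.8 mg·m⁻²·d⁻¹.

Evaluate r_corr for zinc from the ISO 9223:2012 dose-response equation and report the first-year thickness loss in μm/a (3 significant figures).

r_corr = 1.57 μm/a

zinc: f(T) = +0.038·(T−10) [T≤10 °C] = -0.4750
  Pd branch = 0.0129·Pd^0.44·e^(0.046·RH+f) = 0.8746 μm/a
  Cl⁻ term: 0.0175·423.8^0.57·exp(0.008·56+0.085·-2.5) = 0.6963
  sum: 0.8746 + 0.6963 → r_corr = 1.571 μm/a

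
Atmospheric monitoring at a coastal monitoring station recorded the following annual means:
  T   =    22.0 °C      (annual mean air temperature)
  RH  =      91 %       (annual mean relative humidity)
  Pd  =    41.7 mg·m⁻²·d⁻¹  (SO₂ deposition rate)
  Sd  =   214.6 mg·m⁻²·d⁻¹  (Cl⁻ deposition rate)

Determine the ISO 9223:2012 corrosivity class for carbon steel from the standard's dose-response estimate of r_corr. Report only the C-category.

carbon steel: temperature factor f = -0.054·(12.0) = -0.6480
  Pd branch = 1.77·Pd^0.52·e^(0.02·RH+f) = 39.76 μm/a
  Sd branch = 0.102·Sd^0.62·e^(0.033·RH+0.04·T) = 138.2 μm/a
  sum: 39.76 + 138.2 → r_corr = 178 μm/a
ISO 9223 Table 2 (carbon steel): 80 < 178 ≤ 200 μm/a ⇒ C5

C5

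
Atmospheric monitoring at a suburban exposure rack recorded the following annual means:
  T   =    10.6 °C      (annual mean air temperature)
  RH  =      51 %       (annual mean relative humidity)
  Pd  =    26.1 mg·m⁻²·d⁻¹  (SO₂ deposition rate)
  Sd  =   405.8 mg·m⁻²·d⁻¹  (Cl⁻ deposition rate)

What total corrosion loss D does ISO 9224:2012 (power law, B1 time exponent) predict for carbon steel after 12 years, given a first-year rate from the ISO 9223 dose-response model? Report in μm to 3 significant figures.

D(12) = 222 μm

carbon steel: temperature factor f = -0.054·(0.6) = -0.0324
  sulphur-dioxide contribution → 25.91 μm/a
  chloride contribution → 34.74 μm/a
  ⇒ r_corr(carbon steel) = 60.65 μm/a
Power-law: D(12) = r_corr · 12^0.523
  D(12) = 60.65 × 12^0.523 = 60.65 × 3.668 = 222.5 μm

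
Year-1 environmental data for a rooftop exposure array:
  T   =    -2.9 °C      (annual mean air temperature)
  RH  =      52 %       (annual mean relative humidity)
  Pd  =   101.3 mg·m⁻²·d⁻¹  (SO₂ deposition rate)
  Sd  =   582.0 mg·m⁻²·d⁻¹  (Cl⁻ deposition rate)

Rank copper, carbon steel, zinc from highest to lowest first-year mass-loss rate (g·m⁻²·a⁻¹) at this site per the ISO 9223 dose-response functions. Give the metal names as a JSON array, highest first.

copper: T≤10 °C ⇒ hinge +0.126·(-2.9−10) = -1.6254
  sulphur-dioxide contribution → 0.07452 μm/a
  chloride contribution → 0.3225 μm/a
  total first-year rate 0.397 μm/a
  mass loss = 0.397 μm/a × 8.96 g/cm³ = 3.557 g·m⁻²·a⁻¹
carbon steel: temperature factor f = +0.150·(-12.9) = -1.9350
  sulphur-dioxide contribution → 7.984 μm/a
  chloride contribution → 26.17 μm/a
  ⇒ r_corr(carbon steel) = 34.15 μm/a
  mass loss = 34.15 μm/a × 7.85 g/cm³ = 268.1 g·m⁻²·a⁻¹
zinc: T≤10 °C ⇒ hinge +0.038·(-2.9−10) = -0.4902
  sulphur-dioxide contribution → 0.6592 μm/a
  chloride contribution → 0.781 μm/a
  ⇒ r_corr(zinc) = 1.44 μm/a
  mass loss = 1.44 μm/a × 7.14 g/cm³ = 10.28 g·m⁻²·a⁻¹
Ordering by g·m⁻²·a⁻¹: carbon steel (268) > zinc (10.3) > copper (3.56)

["carbon steel", "zinc", "copper"]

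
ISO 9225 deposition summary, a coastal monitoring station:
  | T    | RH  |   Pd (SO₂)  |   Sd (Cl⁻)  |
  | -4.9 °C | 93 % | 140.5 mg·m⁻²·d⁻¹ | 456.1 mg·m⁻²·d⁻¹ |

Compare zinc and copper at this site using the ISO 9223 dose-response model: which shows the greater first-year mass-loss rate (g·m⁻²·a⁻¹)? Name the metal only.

zinc: T≤10 °C ⇒ hinge +0.038·(-4.9−10) = -0.5662
  Pd branch = 0.0129·Pd^0.44·e^(0.046·RH+f) = 4.651 μm/a
  Cl⁻ term: 0.0175·456.1^0.57·exp(0.008·93+0.085·-4.9) = 0.796
  sum: 4.651 + 0.796 → r_corr = 5.447 μm/a
  mass loss = 5.447 μm/a × 7.14 g/cm³ = 38.89 g·m⁻²·a⁻¹
copper: f(T) = +0.126·(T−10) [T≤10 °C] = -1.8774
  Pd branch = 0.0053·Pd^0.26·e^(0.059·RH+f) = 0.7084 μm/a
  Cl⁻ term: 0.01025·456.1^0.27·exp(0.036·93+0.049·-4.9) = 1.198
  sum: 0.7084 + 1.198 → r_corr = 1.906 μm/a
  mass loss = 1.906 μm/a × 8.96 g/cm³ = 17.08 g·m⁻²·a⁻¹
Ordering by g·m⁻²·a⁻¹: zinc (38.9) > copper (17.1)

zinc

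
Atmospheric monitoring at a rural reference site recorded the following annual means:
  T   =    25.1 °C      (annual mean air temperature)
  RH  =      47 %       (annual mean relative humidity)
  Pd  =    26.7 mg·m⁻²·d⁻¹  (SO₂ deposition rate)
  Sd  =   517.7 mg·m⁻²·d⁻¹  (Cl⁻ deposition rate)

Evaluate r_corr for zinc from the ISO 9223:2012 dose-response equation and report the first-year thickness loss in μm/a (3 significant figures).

zinc: T>10 °C ⇒ hinge -0.071·(25.1−10) = -1.0721
  Pd branch = 0.0129·Pd^0.44·e^(0.046·RH+f) = 0.1628 μm/a
  Cl⁻ term: 0.0175·517.7^0.57·exp(0.008·47+0.085·25.1) = 7.584
  r_corr = 0.1628 + 7.584 = 7.747 μm/a

r_corr = 7.75 μm/a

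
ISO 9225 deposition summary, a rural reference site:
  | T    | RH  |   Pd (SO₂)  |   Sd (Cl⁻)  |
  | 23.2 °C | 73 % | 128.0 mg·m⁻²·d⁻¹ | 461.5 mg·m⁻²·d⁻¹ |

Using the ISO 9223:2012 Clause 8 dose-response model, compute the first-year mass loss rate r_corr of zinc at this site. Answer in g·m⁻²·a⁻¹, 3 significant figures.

r_corr = 61.9 g·m⁻²·a⁻¹

zinc: temperature factor f = -0.071·(13.2) = -0.9372
  Pd branch = 0.0129·Pd^0.44·e^(0.046·RH+f) = 1.228 μm/a
  Sd branch = 0.0175·Sd^0.57·e^(0.008·RH+0.085·T) = 7.442 μm/a
  sum: 1.228 + 7.442 → r_corr = 8.669 μm/a
Convert to mass loss: 8.669 μm/a × 7.14 g/cm³ = 61.9 g·m⁻²·a⁻¹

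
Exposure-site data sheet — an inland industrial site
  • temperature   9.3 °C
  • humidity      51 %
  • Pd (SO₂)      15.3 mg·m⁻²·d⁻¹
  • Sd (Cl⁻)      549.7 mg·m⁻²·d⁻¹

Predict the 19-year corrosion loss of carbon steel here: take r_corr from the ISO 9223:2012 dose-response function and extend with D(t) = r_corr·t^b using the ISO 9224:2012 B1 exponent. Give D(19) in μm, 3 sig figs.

D(19) = 271 μm

carbon steel: temperature factor f = +0.150·(-0.7) = -0.1050
  sulphur-dioxide contribution → 18.26 μm/a
  chloride contribution → 39.81 μm/a
  ⇒ r_corr(carbon steel) = 58.06 μm/a
Long-term exponent b (ISO 9224 Table 2, B1) = 0.523
  D(19) = 58.06 × 19^0.523 = 58.06 × 4.664 = 270.8 μm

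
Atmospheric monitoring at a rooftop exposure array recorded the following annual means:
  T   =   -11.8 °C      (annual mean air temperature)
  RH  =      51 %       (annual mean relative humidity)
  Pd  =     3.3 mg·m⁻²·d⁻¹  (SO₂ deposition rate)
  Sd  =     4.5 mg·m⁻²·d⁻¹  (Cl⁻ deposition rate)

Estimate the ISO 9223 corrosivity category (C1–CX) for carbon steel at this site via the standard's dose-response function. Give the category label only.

C1

carbon steel: temperature factor f = +0.150·(-21.8) = -3.2700
  Pd branch = 1.77·Pd^0.52·e^(0.02·RH+f) = 0.3471 μm/a
  Sd branch = 0.102·Sd^0.62·e^(0.033·RH+0.04·T) = 0.87 μm/a
  r_corr = 0.3471 + 0.87 = 1.217 μm/a
Category bounds: 0…1.3 μm/a bracket r_corr ⇒ C1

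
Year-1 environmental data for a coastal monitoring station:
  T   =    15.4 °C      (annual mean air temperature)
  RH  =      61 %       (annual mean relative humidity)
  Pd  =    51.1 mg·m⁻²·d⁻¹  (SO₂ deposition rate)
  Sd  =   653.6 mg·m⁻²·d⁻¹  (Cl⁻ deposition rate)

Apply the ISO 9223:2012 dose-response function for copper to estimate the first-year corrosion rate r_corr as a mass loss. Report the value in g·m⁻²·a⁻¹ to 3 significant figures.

copper: temperature factor f = -0.080·(5.4) = -0.4320
  SO₂ term: 0.0053·51.1^0.26·exp(0.059·61-0.4320) = 0.3498
  Sd branch = 0.01025·Sd^0.27·e^(0.036·RH+0.049·T) = 1.128 μm/a
  r_corr = 0.3498 + 1.128 = 1.478 μm/a
Convert to mass loss: 1.478 μm/a × 8.96 g/cm³ = 13.24 g·m⁻²·a⁻¹

r_corr = 13.2 g·m⁻²·a⁻¹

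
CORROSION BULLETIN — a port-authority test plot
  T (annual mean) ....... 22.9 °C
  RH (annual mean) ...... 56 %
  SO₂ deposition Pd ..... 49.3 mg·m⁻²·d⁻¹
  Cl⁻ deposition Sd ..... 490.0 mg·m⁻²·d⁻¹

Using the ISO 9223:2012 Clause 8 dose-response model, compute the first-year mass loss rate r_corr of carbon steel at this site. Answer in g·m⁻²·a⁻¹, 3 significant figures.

carbon steel: f(T) = -0.054·(T−10) [T>10 °C] = -0.6966
  sulphur-dioxide contribution → 20.52 μm/a
  chloride contribution → 75.32 μm/a
  total first-year rate 95.84 μm/a
Convert to mass loss: 95.84 μm/a × 7.85 g/cm³ = 752.3 g·m⁻²·a⁻¹

r_corr = 752 g·m⁻²·a⁻¹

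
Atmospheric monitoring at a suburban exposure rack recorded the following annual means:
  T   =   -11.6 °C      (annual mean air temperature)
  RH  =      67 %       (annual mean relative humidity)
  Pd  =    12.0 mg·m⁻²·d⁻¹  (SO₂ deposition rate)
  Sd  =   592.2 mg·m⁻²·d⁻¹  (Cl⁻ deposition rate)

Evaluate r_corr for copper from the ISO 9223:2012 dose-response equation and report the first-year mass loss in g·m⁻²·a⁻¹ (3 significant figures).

r_corr = 3.56 g·m⁻²·a⁻¹

copper: T≤10 °C ⇒ hinge +0.126·(-11.6−10) = -2.7216
  Pd branch = 0.0053·Pd^0.26·e^(0.059·RH+f) = 0.03465 μm/a
  Cl⁻ term: 0.01025·592.2^0.27·exp(0.036·67+0.049·-11.6) = 0.363
  r_corr = 0.03465 + 0.363 = 0.3977 μm/a
Convert to mass loss: 0.3977 μm/a × 8.96 g/cm³ = 3.563 g·m⁻²·a⁻¹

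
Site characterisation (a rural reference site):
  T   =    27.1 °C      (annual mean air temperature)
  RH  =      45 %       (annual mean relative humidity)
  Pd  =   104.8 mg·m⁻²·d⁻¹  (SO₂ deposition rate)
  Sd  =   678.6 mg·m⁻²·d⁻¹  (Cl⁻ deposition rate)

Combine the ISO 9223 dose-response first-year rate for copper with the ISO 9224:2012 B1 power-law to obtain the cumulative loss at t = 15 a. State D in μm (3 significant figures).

copper: temperature factor f = -0.080·(17.1) = -1.3680
  Pd branch = 0.0053·Pd^0.26·e^(0.059·RH+f) = 0.06434 μm/a
  Cl⁻ term: 0.01025·678.6^0.27·exp(0.036·45+0.049·27.1) = 1.136
  r_corr = 0.06434 + 1.136 = 1.201 μm/a
Power-law: D(15) = r_corr · 15^0.667
  D(15) = 1.201 × 15^0.667 = 1.201 × 6.088 = 7.31 μm

D(15) = 7.31 μm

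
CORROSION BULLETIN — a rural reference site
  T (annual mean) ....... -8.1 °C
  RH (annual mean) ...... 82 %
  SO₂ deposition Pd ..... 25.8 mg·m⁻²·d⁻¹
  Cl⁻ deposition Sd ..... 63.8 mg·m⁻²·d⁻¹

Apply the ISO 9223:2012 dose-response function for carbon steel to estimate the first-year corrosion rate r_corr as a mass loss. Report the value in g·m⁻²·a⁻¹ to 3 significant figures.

carbon steel: f(T) = +0.150·(T−10) [T≤10 °C] = -2.7150
  Pd branch = 1.77·Pd^0.52·e^(0.02·RH+f) = 3.275 μm/a
  Cl⁻ term: 0.102·63.8^0.62·exp(0.033·82+0.04·-8.1) = 14.52
  sum: 3.275 + 14.52 → r_corr = 17.8 μm/a
Convert to mass loss: 17.8 μm/a × 7.85 g/cm³ = 139.7 g·m⁻²·a⁻¹

r_corr = 140 g·m⁻²·a⁻¹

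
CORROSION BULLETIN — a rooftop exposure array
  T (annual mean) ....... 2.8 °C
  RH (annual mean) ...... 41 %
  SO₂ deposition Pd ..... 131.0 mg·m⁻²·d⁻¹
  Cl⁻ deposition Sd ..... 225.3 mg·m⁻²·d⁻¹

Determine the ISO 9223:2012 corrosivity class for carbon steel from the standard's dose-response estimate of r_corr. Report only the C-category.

C3

carbon steel: temperature factor f = +0.150·(-7.2) = -1.0800
  Pd branch = 1.77·Pd^0.52·e^(0.02·RH+f) = 17.22 μm/a
  Sd branch = 0.102·Sd^0.62·e^(0.033·RH+0.04·T) = 12.69 μm/a
  r_corr = 17.22 + 12.69 = 29.91 μm/a
29.9 μm/a falls in (25, 50] for carbon steel → category C3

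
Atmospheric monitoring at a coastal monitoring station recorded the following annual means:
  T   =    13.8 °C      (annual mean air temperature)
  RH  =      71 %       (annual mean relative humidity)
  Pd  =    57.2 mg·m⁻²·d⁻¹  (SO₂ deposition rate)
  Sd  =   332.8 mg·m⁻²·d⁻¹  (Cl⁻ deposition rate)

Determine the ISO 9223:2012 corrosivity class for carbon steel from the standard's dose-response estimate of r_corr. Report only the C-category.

C5

carbon steel: f(T) = -0.054·(T−10) [T>10 °C] = -0.2052
  Pd branch = 1.77·Pd^0.52·e^(0.02·RH+f) = 48.91 μm/a
  Sd branch = 0.102·Sd^0.62·e^(0.033·RH+0.04·T) = 67.55 μm/a
  sum: 48.91 + 67.55 → r_corr = 116.5 μm/a
ISO 9223 Table 2 (carbon steel): 80 < 116 ≤ 200 μm/a ⇒ C5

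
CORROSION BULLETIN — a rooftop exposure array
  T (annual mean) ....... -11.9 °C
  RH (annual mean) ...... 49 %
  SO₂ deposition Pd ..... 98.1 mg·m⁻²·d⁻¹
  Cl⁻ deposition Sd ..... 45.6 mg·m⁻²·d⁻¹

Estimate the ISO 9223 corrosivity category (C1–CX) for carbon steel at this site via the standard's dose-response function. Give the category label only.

carbon steel: f(T) = +0.150·(T−10) [T≤10 °C] = -3.2850
  sulphur-dioxide contribution → 1.917 μm/a
  chloride contribution → 3.409 μm/a
  ⇒ r_corr(carbon steel) = 5.326 μm/a
5.33 μm/a falls in (1.3, 25] for carbon steel → category C2

C2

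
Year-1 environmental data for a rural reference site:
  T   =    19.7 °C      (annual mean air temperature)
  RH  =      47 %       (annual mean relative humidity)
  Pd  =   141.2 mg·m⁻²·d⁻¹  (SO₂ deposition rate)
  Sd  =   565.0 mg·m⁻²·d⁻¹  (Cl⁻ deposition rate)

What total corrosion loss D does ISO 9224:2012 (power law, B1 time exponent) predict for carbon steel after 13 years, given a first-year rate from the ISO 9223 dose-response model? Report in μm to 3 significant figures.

carbon steel: f(T) = -0.054·(T−10) [T>10 °C] = -0.5238
  sulphur-dioxide contribution → 35.21 μm/a
  chloride contribution → 53.79 μm/a
  total first-year rate 89 μm/a
ISO 9224: D(t) = r_corr · t^b with b = 0.523 (carbon steel, B1)
  D(13) = 89 × 13^0.523 = 89 × 3.825 = 340.4 μm

D(13) = 340 μm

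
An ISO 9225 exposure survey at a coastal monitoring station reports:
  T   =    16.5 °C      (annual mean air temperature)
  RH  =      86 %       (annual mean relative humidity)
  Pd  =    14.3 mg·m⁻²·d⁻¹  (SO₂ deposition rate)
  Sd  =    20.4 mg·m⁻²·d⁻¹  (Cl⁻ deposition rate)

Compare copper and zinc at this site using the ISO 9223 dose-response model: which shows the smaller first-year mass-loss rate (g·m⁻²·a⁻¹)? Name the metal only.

zinc

copper: f(T) = -0.080·(T−10) [T>10 °C] = -0.5200
  Pd branch = 0.0053·Pd^0.26·e^(0.059·RH+f) = 1.006 μm/a
  Cl⁻ term: 0.01025·20.4^0.27·exp(0.036·86+0.049·16.5) = 1.148
  r_corr = 1.006 + 1.148 = 2.154 μm/a
  mass loss = 2.154 μm/a × 8.96 g/cm³ = 19.3 g·m⁻²·a⁻¹
zinc: T>10 °C ⇒ hinge -0.071·(16.5−10) = -0.4615
  SO₂ term: 0.0129·14.3^0.44·exp(0.046·86-0.4615) = 1.37
  Sd branch = 0.0175·Sd^0.57·e^(0.008·RH+0.085·T) = 0.7896 μm/a
  sum: 1.37 + 0.7896 → r_corr = 2.159 μm/a
  mass loss = 2.159 μm/a × 7.14 g/cm³ = 15.42 g·m⁻²·a⁻¹
Ordering by g·m⁻²·a⁻¹: copper (19.3) > zinc (15.4)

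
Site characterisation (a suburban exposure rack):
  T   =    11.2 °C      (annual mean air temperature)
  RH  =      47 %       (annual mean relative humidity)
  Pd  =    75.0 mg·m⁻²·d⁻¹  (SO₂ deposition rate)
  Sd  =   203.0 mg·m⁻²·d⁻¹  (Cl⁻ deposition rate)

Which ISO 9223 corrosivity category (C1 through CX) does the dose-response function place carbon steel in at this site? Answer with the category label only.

carbon steel: temperature factor f = -0.054·(1.2) = -0.0648
  SO₂ term: 1.77·75.0^0.52·exp(0.02·47-0.0648) = 40.1
  Cl⁻ term: 0.102·203.0^0.62·exp(0.033·47+0.04·11.2) = 20.3
  r_corr = 40.1 + 20.3 = 60.39 μm/a
ISO 9223 Table 2 (carbon steel): 50 < 60.4 ≤ 80 μm/a ⇒ C4

C4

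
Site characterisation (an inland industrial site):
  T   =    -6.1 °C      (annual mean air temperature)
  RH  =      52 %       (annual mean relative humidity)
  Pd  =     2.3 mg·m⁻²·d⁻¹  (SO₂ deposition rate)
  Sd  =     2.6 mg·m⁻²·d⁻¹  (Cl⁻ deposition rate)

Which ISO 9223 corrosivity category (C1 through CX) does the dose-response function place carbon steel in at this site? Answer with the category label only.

C2

carbon steel: temperature factor f = +0.150·(-16.1) = -2.4150
  SO₂ term: 1.77·2.3^0.52·exp(0.02·52-2.4150) = 0.6901
  Cl⁻ term: 0.102·2.6^0.62·exp(0.033·52+0.04·-6.1) = 0.8038
  r_corr = 0.6901 + 0.8038 = 1.494 μm/a
1.49 μm/a falls in (1.3, 25] for carbon steel → category C2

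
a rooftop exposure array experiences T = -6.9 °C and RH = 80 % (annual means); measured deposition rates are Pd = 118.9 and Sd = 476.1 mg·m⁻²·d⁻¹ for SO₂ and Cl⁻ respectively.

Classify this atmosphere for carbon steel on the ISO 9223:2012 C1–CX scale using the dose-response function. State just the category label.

C4

carbon steel: f(T) = +0.150·(T−10) [T≤10 °C] = -2.5350
  SO₂ term: 1.77·118.9^0.52·exp(0.02·80-2.5350) = 8.337
  Cl⁻ term: 0.102·476.1^0.62·exp(0.033·80+0.04·-6.9) = 49.6
  sum: 8.337 + 49.6 → r_corr = 57.93 μm/a
57.9 μm/a falls in (50, 80] for carbon steel → category C4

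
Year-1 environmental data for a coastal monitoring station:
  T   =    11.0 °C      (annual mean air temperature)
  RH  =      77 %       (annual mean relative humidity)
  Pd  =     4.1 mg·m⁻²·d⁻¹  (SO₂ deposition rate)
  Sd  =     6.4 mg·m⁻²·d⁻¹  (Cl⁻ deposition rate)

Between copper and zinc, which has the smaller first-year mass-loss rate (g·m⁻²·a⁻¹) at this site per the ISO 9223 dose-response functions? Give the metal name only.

copper: temperature factor f = -0.080·(1.0) = -0.0800
  sulphur-dioxide contribution → 0.6635 μm/a
  chloride contribution → 0.4638 μm/a
  ⇒ r_corr(copper) = 1.127 μm/a
  mass loss = 1.127 μm/a × 8.96 g/cm³ = 10.1 g·m⁻²·a⁻¹
zinc: temperature factor f = -0.071·(1.0) = -0.0710
  sulphur-dioxide contribution → 0.7721 μm/a
  chloride contribution → 0.2378 μm/a
  ⇒ r_corr(zinc) = 1.01 μm/a
  mass loss = 1.01 μm/a × 7.14 g/cm³ = 7.21 g·m⁻²·a⁻¹
Ordering by g·m⁻²·a⁻¹: copper (10.1) > zinc (7.21)

zinc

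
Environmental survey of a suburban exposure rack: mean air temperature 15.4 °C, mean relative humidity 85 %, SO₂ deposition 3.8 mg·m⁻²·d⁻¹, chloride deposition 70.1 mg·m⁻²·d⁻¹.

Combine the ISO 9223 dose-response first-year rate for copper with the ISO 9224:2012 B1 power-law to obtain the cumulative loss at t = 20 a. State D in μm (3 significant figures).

D(20) = 16.2 μm

copper: T>10 °C ⇒ hinge -0.080·(15.4−10) = -0.4320
  SO₂ term: 0.0053·3.8^0.26·exp(0.059·85-0.4320) = 0.7335
  Cl⁻ term: 0.01025·70.1^0.27·exp(0.036·85+0.049·15.4) = 1.465
  sum: 0.7335 + 1.465 → r_corr = 2.198 μm/a
Power-law: D(20) = r_corr · 20^0.667
  D(20) = 2.198 × 20^0.667 = 2.198 × 7.375 = 16.21 μm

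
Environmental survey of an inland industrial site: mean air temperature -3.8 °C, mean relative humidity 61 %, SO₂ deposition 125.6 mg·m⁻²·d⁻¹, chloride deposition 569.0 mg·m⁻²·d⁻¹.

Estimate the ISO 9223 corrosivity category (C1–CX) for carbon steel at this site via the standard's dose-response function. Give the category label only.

C3

carbon steel: f(T) = +0.150·(T−10) [T≤10 °C] = -2.0700
  SO₂ term: 1.77·125.6^0.52·exp(0.02·61-2.0700) = 9.339
  Sd branch = 0.102·Sd^0.62·e^(0.033·RH+0.04·T) = 33.5 μm/a
  r_corr = 9.339 + 33.5 = 42.83 μm/a
ISO 9223 Table 2 (carbon steel): 25 < 42.8 ≤ 50 μm/a ⇒ C3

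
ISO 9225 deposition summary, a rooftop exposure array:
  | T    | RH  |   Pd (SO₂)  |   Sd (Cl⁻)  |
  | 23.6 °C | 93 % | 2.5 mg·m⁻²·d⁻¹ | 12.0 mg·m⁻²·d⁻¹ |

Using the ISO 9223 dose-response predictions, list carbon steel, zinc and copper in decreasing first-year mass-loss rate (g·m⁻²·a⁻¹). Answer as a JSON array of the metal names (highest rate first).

["carbon steel", "copper", "zinc"]

carbon steel: T>10 °C ⇒ hinge -0.054·(23.6−10) = -0.7344
  SO₂ term: 1.77·2.5^0.52·exp(0.02·93-0.7344) = 8.785
  Sd branch = 0.102·Sd^0.62·e^(0.033·RH+0.04·T) = 26.33 μm/a
  r_corr = 8.785 + 26.33 = 35.12 μm/a
  mass loss = 35.12 μm/a × 7.85 g/cm³ = 275.7 g·m⁻²·a⁻¹
zinc: f(T) = -0.071·(T−10) [T>10 °C] = -0.9656
  SO₂ term: 0.0129·2.5^0.44·exp(0.046·93-0.9656) = 0.53
  Sd branch = 0.0175·Sd^0.57·e^(0.008·RH+0.085·T) = 1.128 μm/a
  r_corr = 0.53 + 1.128 = 1.658 μm/a
  mass loss = 1.658 μm/a × 7.14 g/cm³ = 11.84 g·m⁻²·a⁻¹
copper: f(T) = -0.080·(T−10) [T>10 °C] = -1.0880
  Pd branch = 0.0053·Pd^0.26·e^(0.059·RH+f) = 0.5473 μm/a
  Sd branch = 0.01025·Sd^0.27·e^(0.036·RH+0.049·T) = 1.813 μm/a
  r_corr = 0.5473 + 1.813 = 2.36 μm/a
  mass loss = 2.36 μm/a × 8.96 g/cm³ = 21.15 g·m⁻²·a⁻¹
Ordering by g·m⁻²·a⁻¹: carbon steel (276) > copper (21.1) > zinc (11.8)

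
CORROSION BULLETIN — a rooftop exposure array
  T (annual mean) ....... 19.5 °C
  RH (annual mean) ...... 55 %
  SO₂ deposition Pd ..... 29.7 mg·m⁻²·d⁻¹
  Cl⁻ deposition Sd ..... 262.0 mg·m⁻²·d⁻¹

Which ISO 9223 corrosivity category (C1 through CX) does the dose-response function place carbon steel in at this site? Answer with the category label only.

C4

carbon steel: T>10 °C ⇒ hinge -0.054·(19.5−10) = -0.5130
  sulphur-dioxide contribution → 18.57 μm/a
  chloride contribution → 43.15 μm/a
  ⇒ r_corr(carbon steel) = 61.71 μm/a
Category bounds: 50…80 μm/a bracket r_corr ⇒ C4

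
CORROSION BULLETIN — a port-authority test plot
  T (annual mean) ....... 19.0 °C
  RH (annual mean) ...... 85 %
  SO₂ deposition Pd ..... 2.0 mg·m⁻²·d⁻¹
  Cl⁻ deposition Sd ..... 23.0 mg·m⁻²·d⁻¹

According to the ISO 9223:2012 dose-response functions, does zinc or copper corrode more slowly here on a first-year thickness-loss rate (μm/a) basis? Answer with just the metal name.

zinc: f(T) = -0.071·(T−10) [T>10 °C] = -0.6390
  sulphur-dioxide contribution → 0.4609 μm/a
  chloride contribution → 1.037 μm/a
  total first-year rate 1.498 μm/a
copper: T>10 °C ⇒ hinge -0.080·(19.0−10) = -0.7200
  sulphur-dioxide contribution → 0.4654 μm/a
  chloride contribution → 1.293 μm/a
  ⇒ r_corr(copper) = 1.759 μm/a
Ordering by μm/a: copper (1.76) > zinc (1.5)

zinc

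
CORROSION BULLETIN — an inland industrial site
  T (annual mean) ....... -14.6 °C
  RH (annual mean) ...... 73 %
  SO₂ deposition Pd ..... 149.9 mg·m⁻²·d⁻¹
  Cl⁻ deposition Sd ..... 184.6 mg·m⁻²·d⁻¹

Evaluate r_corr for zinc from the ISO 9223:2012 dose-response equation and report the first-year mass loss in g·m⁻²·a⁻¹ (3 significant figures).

r_corr = 10.7 g·m⁻²·a⁻¹

zinc: T≤10 °C ⇒ hinge +0.038·(-14.6−10) = -0.9348
  sulphur-dioxide contribution → 1.319 μm/a
  chloride contribution → 0.1776 μm/a
  total first-year rate 1.497 μm/a
Convert to mass loss: 1.497 μm/a × 7.14 g/cm³ = 10.69 g·m⁻²·a⁻¹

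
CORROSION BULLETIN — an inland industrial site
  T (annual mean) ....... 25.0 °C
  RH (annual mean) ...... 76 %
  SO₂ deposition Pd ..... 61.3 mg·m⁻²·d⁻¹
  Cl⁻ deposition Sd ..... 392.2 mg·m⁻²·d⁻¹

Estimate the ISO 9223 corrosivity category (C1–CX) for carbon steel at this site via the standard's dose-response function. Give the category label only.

C5

carbon steel: f(T) = -0.054·(T−10) [T>10 °C] = -0.8100
  sulphur-dioxide contribution → 30.61 μm/a
  chloride contribution → 138.1 μm/a
  ⇒ r_corr(carbon steel) = 168.7 μm/a
169 μm/a falls in (80, 200] for carbon steel → category C5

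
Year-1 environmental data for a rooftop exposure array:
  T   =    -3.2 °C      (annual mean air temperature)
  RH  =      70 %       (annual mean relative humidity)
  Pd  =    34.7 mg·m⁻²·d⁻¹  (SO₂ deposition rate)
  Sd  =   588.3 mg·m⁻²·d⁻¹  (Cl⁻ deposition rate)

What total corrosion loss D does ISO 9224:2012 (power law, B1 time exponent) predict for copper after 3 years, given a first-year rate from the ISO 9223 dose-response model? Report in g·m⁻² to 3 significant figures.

copper: f(T) = +0.126·(T−10) [T≤10 °C] = -1.6632
  sulphur-dioxide contribution → 0.1571 μm/a
  chloride contribution → 0.6093 μm/a
  total first-year rate 0.7664 μm/a
Long-term exponent b (ISO 9224 Table 2, B1) = 0.667
  D(3) = 0.7664 × 3^0.667 = 0.7664 × 2.081 = 1.595 μm
  Mass loss = 1.595 μm × 8.96 g/cm³ = 14.29 g·m⁻²

D(3) = 14.3 g·m⁻²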